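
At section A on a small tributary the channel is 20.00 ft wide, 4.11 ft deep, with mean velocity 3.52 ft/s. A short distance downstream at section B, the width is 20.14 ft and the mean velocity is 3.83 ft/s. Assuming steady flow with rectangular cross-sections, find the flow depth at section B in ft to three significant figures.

Q = A₁V₁ = (20.00×4.11) × 3.52 = 289.3 ft³/s
d₂ = Q/(b₂ V₂) = 289.3/(20.14×3.83) = 3.751 ft

3.75 ft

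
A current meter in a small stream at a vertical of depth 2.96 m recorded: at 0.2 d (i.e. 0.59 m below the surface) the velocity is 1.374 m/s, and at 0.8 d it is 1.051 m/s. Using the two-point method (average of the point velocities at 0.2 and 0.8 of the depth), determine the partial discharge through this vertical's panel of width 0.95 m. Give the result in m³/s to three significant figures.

3.41 m³/s

v̄ = (1.374 + 1.051) / 2 = 1.213 m/s
q = v̄ × d × w = 1.213 × 2.96 × 0.95 = 3.410 m³/s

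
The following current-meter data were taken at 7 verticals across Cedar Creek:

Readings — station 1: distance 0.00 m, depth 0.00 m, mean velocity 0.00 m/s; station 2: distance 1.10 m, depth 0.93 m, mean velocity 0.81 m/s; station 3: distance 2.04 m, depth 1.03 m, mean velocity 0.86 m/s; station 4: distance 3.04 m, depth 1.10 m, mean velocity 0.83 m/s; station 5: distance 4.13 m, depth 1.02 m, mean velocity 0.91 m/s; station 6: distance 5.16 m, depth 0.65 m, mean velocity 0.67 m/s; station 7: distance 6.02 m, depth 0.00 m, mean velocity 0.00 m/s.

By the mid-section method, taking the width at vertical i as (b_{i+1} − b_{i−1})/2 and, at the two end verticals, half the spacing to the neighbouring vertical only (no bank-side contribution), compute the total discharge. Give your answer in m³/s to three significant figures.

3.98 m³/s

w_2 = (2.04 − 0.00)/2 = 1.02 m; q_2 = 0.81 × 0.93 × 1.02 = 0.7684 m³/s
w_3 = (3.04 − 1.10)/2 = 0.97 m; q_3 = 0.86 × 1.03 × 0.97 = 0.8592 m³/s
w_4 = (4.13 − 2.04)/2 = 1.045 m; q_4 = 0.83 × 1.10 × 1.045 = 0.9541 m³/s
w_5 = (5.16 − 3.04)/2 = 1.06 m; q_5 = 0.91 × 1.02 × 1.06 = 0.9839 m³/s
w_6 = (6.02 − 4.13)/2 = 0.945 m; q_6 = 0.67 × 0.65 × 0.945 = 0.4115 m³/s
Stations 1, 7 contribute zero (depth or velocity is 0).
Q = Σ qᵢ = 3.977 m³/s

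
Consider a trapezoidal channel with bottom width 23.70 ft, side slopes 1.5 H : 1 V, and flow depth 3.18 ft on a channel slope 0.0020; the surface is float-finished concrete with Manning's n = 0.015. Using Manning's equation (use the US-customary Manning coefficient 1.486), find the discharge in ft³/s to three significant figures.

A = (b + z·y)·y = (23.70 + 1.5×3.18)×3.18 = 90.53 ft²
P = b + 2y√(1+z²) = 23.70 + 2×3.18×√(1+1.5²) = 35.17 ft
R = A/P = 90.53/35.17 = 2.575 ft
Q = (1.486/n)·A·R^(2/3)·S^(1/2) = (1.486/0.015) × 90.53 × 2.575^(2/3) × 0.0020^(1/2) = 753.4 ft³/s

753 ft³/s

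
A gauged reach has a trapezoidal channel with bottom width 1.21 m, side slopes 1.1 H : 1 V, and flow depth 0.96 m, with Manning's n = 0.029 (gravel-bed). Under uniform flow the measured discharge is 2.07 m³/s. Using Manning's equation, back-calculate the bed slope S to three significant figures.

A = (b + z·y)·y = (1.21 + 1.1×0.96)×0.96 = 2.175 m²
P = b + 2y√(1+z²) = 1.21 + 2×0.96×√(1+1.1²) = 4.064 m
R = A/P = 2.175/4.064 = 0.5352 m
S = (Q·n / (1·A·R^(2/3)))² = (2.07×0.029 / (1×2.175×0.6592))² = 0.001752

0.00175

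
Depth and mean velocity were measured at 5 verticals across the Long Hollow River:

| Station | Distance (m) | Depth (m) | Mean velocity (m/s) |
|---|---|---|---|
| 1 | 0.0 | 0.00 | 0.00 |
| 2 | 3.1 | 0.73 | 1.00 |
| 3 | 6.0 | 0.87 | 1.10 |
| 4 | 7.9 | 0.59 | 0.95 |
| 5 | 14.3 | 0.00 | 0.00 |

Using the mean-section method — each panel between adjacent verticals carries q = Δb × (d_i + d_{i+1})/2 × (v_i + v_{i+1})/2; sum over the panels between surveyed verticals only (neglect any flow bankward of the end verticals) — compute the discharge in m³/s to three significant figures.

5.32 m³/s

Panel 1-2: Δb = 3.1 m, d̄ = (0.00+0.73)/2 = 0.365, v̄ = (0.00+1.00)/2 = 0.5 → q = 3.1×0.365×0.5 = 0.5658 m³/s
Panel 2-3: Δb = 2.9 m, d̄ = (0.73+0.87)/2 = 0.8, v̄ = (1.00+1.10)/2 = 1.05 → q = 2.9×0.8×1.05 = 2.436 m³/s
Panel 3-4: Δb = 1.9 m, d̄ = (0.87+0.59)/2 = 0.73, v̄ = (1.10+0.95)/2 = 1.025 → q = 1.9×0.73×1.025 = 1.422 m³/s
Panel 4-5: Δb = 6.4 m, d̄ = (0.59+0.00)/2 = 0.295, v̄ = (0.95+0.00)/2 = 0.475 → q = 6.4×0.295×0.475 = 0.8968 m³/s
Q = Σ q = 5.320 m³/s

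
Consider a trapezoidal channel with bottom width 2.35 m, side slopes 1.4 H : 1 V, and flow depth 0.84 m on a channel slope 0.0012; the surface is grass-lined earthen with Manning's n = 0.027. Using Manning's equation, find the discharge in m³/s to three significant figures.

A = (b + z·y)·y = (2.35 + 1.4×0.84)×0.84 = 2.962 m²
P = b + 2y√(1+z²) = 2.35 + 2×0.84×√(1+1.4²) = 5.240 m
R = A/P = 2.962/5.240 = 0.5652 m
Q = (1/n)·A·R^(2/3)·S^(1/2) = (1/0.027) × 2.962 × 0.5652^(2/3) × 0.0012^(1/2) = 2.598 m³/s

2.60 m³/s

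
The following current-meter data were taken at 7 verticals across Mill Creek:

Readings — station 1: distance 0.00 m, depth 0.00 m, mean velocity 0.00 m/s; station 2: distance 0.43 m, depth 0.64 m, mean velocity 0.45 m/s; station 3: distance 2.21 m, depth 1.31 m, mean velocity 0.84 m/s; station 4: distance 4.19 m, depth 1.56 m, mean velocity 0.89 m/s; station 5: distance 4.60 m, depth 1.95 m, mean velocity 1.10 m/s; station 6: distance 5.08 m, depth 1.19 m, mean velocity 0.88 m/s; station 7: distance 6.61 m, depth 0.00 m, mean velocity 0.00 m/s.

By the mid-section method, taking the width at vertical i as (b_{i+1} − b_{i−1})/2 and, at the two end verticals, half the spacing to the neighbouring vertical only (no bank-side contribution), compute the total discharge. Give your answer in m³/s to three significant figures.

w_2 = (2.21 − 0.00)/2 = 1.105 m; q_2 = 0.45 × 0.64 × 1.105 = 0.3182 m³/s
w_3 = (4.19 − 0.43)/2 = 1.88 m; q_3 = 0.84 × 1.31 × 1.88 = 2.069 m³/s
w_4 = (4.60 − 2.21)/2 = 1.195 m; q_4 = 0.89 × 1.56 × 1.195 = 1.659 m³/s
w_5 = (5.08 − 4.19)/2 = 0.445 m; q_5 = 1.10 × 1.95 × 0.445 = 0.9545 m³/s
w_6 = (6.61 − 4.60)/2 = 1.005 m; q_6 = 0.88 × 1.19 × 1.005 = 1.052 m³/s
Stations 1, 7 contribute zero (depth or velocity is 0).
Q = Σ qᵢ = 6.053 m³/s

6.05 m³/s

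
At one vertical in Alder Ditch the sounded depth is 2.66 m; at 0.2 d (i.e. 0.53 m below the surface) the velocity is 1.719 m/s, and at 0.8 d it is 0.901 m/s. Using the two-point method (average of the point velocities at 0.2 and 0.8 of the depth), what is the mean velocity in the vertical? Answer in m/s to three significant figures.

v̄ = (1.719 + 0.901) / 2 = 1.310 m/s

1.31 m/s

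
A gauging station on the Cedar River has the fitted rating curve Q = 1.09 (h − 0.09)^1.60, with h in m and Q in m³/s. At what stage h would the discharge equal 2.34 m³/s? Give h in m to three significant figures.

h − h₀ = (Q/C)^(1/b) = (2.34/1.09)^(1/1.60) = 1.612 m
h = 0.09 + 1.612 = 1.702 m

1.70 m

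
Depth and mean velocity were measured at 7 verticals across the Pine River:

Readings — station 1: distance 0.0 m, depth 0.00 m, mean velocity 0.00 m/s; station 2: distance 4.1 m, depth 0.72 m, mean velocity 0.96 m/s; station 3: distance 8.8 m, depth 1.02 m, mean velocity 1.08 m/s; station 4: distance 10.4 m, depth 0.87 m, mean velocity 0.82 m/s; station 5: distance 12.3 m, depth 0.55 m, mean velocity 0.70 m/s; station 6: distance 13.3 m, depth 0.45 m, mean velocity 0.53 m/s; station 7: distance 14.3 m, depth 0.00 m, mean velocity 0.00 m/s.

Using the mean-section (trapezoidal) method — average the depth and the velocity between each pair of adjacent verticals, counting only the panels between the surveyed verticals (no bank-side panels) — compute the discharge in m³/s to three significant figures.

7.71 m³/s

Panel 1-2: Δb = 4.1 m, d̄ = (0.00+0.72)/2 = 0.36, v̄ = (0.00+0.96)/2 = 0.48 → q = 4.1×0.36×0.48 = 0.7085 m³/s
Panel 2-3: Δb = 4.7 m, d̄ = (0.72+1.02)/2 = 0.87, v̄ = (0.96+1.08)/2 = 1.02 → q = 4.7×0.87×1.02 = 4.171 m³/s
Panel 3-4: Δb = 1.6 m, d̄ = (1.02+0.87)/2 = 0.945, v̄ = (1.08+0.82)/2 = 0.95 → q = 1.6×0.945×0.95 = 1.436 m³/s
Panel 4-5: Δb = 1.9 m, d̄ = (0.87+0.55)/2 = 0.71, v̄ = (0.82+0.70)/2 = 0.76 → q = 1.9×0.71×0.76 = 1.025 m³/s
Panel 5-6: Δb = 1 m, d̄ = (0.55+0.45)/2 = 0.5, v̄ = (0.70+0.53)/2 = 0.615 → q = 1×0.5×0.615 = 0.3075 m³/s
Panel 6-7: Δb = 1 m, d̄ = (0.45+0.00)/2 = 0.225, v̄ = (0.53+0.00)/2 = 0.265 → q = 1×0.225×0.265 = 0.05963 m³/s
Q = Σ q = 7.708 m³/s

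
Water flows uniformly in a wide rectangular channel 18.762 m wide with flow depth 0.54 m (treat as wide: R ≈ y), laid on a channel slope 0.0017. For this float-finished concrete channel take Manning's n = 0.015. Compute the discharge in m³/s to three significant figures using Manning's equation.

A = b·y = 18.762 × 0.54 = 10.13 m²
Wide channel: R ≈ y = 0.54 m
Q = (1/n)·A·R^(2/3)·S^(1/2) = (1/0.015) × 10.13 × 0.5400^(2/3) × 0.0017^(1/2) = 18.47 m³/s

18.5 m³/s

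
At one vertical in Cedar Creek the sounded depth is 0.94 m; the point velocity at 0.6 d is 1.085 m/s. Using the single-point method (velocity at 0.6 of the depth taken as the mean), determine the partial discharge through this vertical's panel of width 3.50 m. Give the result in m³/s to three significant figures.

v̄ = v₀.₆ = 1.085 m/s
q = v̄ × d × w = 1.085 × 0.94 × 3.50 = 3.570 m³/s

3.57 m³/s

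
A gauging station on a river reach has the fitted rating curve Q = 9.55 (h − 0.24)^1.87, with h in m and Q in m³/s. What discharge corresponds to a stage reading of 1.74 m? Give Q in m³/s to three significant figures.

20.4 m³/s

Q = 9.55 × (1.74 − 0.24)^1.87 = 9.55 × 1.5^1.87 = 20.38 m³/s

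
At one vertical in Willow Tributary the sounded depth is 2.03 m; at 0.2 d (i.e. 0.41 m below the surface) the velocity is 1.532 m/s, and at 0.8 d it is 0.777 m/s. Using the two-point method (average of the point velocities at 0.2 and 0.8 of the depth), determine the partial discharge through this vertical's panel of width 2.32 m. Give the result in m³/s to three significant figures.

5.44 m³/s

v̄ = (1.532 + 0.777) / 2 = 1.155 m/s
q = v̄ × d × w = 1.155 × 2.03 × 2.32 = 5.437 m³/s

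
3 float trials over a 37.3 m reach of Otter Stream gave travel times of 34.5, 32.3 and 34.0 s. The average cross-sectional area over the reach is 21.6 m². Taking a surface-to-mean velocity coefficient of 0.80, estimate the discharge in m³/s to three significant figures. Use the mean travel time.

19.2 m³/s

t̄ = (34.5 + 32.3 + 34.0) / 3 = 33.6 s
v_surface = L / t̄ = 37.3 / 33.6 = 1.110 m/s
v_mean = 0.80 × 1.110 = 0.8881 m/s
Q = A × v_mean = 21.6 × 0.8881 = 19.18 m³/s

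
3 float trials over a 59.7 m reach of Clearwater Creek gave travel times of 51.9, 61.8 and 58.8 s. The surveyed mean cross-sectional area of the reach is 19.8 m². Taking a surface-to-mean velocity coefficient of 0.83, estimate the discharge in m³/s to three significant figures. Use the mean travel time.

t̄ = (51.9 + 61.8 + 58.8) / 3 = 57.5 s
v_surface = L / t̄ = 59.7 / 57.5 = 1.038 m/s
v_mean = 0.83 × 1.038 = 0.8618 m/s
Q = A × v_mean = 19.8 × 0.8618 = 17.06 m³/s

17.1 m³/s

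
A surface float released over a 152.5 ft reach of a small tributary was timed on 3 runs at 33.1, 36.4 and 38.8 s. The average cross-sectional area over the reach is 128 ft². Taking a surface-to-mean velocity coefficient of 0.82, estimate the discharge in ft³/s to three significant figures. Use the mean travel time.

443 ft³/s

t̄ = (33.1 + 36.4 + 38.8) / 3 = 36.1 s
v_surface = L / t̄ = 152.5 / 36.1 = 4.224 ft/s
v_mean = 0.82 × 4.224 = 3.464 ft/s
Q = A × v_mean = 128 × 3.464 = 443.4 ft³/s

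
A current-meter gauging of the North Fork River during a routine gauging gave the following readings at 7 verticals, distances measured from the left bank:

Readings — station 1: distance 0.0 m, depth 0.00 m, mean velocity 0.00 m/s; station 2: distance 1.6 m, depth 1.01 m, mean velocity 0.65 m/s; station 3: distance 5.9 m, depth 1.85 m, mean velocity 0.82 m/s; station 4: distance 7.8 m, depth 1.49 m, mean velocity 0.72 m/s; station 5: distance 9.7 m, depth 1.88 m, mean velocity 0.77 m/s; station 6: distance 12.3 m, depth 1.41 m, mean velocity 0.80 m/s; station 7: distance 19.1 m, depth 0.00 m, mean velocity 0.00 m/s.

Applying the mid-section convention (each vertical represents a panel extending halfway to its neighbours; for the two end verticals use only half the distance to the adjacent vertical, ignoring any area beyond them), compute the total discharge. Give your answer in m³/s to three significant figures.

17.2 m³/s

w_2 = (5.9 − 0.0)/2 = 2.95 m; q_2 = 0.65 × 1.01 × 2.95 = 1.937 m³/s
w_3 = (7.8 − 1.6)/2 = 3.1 m; q_3 = 0.82 × 1.85 × 3.1 = 4.703 m³/s
w_4 = (9.7 − 5.9)/2 = 1.9 m; q_4 = 0.72 × 1.49 × 1.9 = 2.038 m³/s
w_5 = (12.3 − 7.8)/2 = 2.25 m; q_5 = 0.77 × 1.88 × 2.25 = 3.257 m³/s
w_6 = (19.1 − 9.7)/2 = 4.7 m; q_6 = 0.80 × 1.41 × 4.7 = 5.302 m³/s
Stations 1, 7 contribute zero (depth or velocity is 0).
Q = Σ qᵢ = 17.24 m³/s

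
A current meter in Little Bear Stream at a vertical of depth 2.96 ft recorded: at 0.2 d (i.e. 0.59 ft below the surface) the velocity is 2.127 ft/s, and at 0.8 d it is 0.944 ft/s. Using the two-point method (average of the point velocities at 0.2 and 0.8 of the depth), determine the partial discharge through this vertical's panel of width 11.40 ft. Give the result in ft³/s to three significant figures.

v̄ = (2.127 + 0.944) / 2 = 1.536 ft/s
q = v̄ × d × w = 1.536 × 2.96 × 11.40 = 51.81 ft³/s

51.8 ft³/s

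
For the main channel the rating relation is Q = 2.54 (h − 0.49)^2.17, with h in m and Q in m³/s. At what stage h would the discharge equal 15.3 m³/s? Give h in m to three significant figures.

h − h₀ = (Q/C)^(1/b) = (15.3/2.54)^(1/2.17) = 2.288 m
h = 0.49 + 2.288 = 2.778 m

2.78 m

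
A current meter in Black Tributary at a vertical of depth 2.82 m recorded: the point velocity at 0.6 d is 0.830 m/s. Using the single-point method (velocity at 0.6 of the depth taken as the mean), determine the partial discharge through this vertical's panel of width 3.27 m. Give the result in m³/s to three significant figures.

v̄ = v₀.₆ = 0.830 m/s
q = v̄ × d × w = 0.8300 × 2.82 × 3.27 = 7.654 m³/s

7.65 m³/s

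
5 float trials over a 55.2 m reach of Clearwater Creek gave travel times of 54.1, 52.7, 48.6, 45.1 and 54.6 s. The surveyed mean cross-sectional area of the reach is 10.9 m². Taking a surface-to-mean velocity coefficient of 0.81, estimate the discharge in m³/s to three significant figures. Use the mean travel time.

t̄ = (54.1 + 52.7 + 48.6 + 45.1 + 54.6) / 5 = 51.02 s
v_surface = L / t̄ = 55.2 / 51.02 = 1.082 m/s
v_mean = 0.81 × 1.082 = 0.8764 m/s
Q = A × v_mean = 10.9 × 0.8764 = 9.552 m³/s

9.55 m³/s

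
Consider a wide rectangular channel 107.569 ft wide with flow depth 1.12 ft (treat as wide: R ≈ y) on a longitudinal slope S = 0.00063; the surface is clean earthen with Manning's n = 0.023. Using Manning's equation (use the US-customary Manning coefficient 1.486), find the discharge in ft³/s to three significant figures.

211 ft³/s

A = b·y = 107.569 × 1.12 = 120.5 ft²
Wide channel: R ≈ y = 1.12 ft
Q = (1.486/n)·A·R^(2/3)·S^(1/2) = (1.486/0.023) × 120.5 × 1.120^(2/3) × 0.00063^(1/2) = 210.7 ft³/s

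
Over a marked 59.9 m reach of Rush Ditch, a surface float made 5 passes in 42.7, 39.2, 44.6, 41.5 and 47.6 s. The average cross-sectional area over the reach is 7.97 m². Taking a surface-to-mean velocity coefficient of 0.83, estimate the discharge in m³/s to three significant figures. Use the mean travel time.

t̄ = (42.7 + 39.2 + 44.6 + 41.5 + 47.6) / 5 = 43.12 s
v_surface = L / t̄ = 59.9 / 43.12 = 1.389 m/s
v_mean = 0.83 × 1.389 = 1.153 m/s
Q = A × v_mean = 7.97 × 1.153 = 9.189 m³/s

9.19 m³/s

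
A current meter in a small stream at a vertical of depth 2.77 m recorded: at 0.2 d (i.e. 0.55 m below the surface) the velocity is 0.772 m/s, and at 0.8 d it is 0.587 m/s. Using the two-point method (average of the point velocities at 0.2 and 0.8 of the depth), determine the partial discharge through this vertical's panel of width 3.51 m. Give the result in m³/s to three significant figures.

v̄ = (0.772 + 0.587) / 2 = 0.6795 m/s
q = v̄ × d × w = 0.6795 × 2.77 × 3.51 = 6.607 m³/s

6.61 m³/s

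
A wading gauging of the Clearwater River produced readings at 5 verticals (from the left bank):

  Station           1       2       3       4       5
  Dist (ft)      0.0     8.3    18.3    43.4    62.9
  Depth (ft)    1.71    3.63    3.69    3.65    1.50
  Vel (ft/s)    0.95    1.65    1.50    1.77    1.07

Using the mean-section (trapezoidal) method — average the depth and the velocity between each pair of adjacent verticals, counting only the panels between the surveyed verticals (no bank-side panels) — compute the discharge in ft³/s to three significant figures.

308 ft³/s

Panel 1-2: Δb = 8.3 ft, d̄ = (1.71+3.63)/2 = 2.67, v̄ = (0.95+1.65)/2 = 1.3 → q = 8.3×2.67×1.3 = 28.81 ft³/s
Panel 2-3: Δb = 10 ft, d̄ = (3.63+3.69)/2 = 3.66, v̄ = (1.65+1.50)/2 = 1.575 → q = 10×3.66×1.575 = 57.65 ft³/s
Panel 3-4: Δb = 25.1 ft, d̄ = (3.69+3.65)/2 = 3.67, v̄ = (1.50+1.77)/2 = 1.635 → q = 25.1×3.67×1.635 = 150.6 ft³/s
Panel 4-5: Δb = 19.5 ft, d̄ = (3.65+1.50)/2 = 2.575, v̄ = (1.77+1.07)/2 = 1.42 → q = 19.5×2.575×1.42 = 71.30 ft³/s
Q = Σ q = 308.4 ft³/s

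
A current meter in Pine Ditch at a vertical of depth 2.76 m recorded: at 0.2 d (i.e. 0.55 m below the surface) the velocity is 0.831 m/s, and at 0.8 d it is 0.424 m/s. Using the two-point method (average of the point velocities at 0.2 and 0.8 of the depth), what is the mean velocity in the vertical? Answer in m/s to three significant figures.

v̄ = (0.831 + 0.424) / 2 = 0.6275 m/s

0.628 m/s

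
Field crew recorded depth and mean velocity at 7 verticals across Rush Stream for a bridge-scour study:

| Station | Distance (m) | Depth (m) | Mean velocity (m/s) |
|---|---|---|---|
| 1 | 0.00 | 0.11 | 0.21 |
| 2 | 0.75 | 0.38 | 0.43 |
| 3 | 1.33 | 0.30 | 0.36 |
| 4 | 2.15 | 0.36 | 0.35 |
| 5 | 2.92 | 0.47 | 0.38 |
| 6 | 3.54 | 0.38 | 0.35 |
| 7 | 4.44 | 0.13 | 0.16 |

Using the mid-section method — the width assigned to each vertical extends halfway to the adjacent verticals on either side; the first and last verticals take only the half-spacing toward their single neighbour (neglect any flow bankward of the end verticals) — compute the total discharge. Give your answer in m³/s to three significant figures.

w_1 = (0.75 − 0.00)/2 = 0.375 m; q_1 = 0.21 × 0.11 × 0.375 = 0.008663 m³/s
w_2 = (1.33 − 0.00)/2 = 0.665 m; q_2 = 0.43 × 0.38 × 0.665 = 0.1087 m³/s
w_3 = (2.15 − 0.75)/2 = 0.7 m; q_3 = 0.36 × 0.30 × 0.7 = 0.07560 m³/s
w_4 = (2.92 − 1.33)/2 = 0.795 m; q_4 = 0.35 × 0.36 × 0.795 = 0.1002 m³/s
w_5 = (3.54 − 2.15)/2 = 0.695 m; q_5 = 0.38 × 0.47 × 0.695 = 0.1241 m³/s
w_6 = (4.44 − 2.92)/2 = 0.76 m; q_6 = 0.35 × 0.38 × 0.76 = 0.1011 m³/s
w_7 = (4.44 − 3.54)/2 = 0.45 m; q_7 = 0.16 × 0.13 × 0.45 = 0.009360 m³/s
Q = Σ qᵢ = 0.5277 m³/s

0.528 m³/s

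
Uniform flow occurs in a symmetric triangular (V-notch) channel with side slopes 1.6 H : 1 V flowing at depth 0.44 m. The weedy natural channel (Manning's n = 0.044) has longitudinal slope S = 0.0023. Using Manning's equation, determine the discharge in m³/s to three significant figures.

A = z·y² = 1.6×0.44² = 0.3098 m²
P = 2y√(1+z²) = 2×0.44×√(1+1.6²) = 1.660 m
R = A/P = 0.3098/1.660 = 0.1866 m
Q = (1/n)·A·R^(2/3)·S^(1/2) = (1/0.044) × 0.3098 × 0.1866^(2/3) × 0.0023^(1/2) = 0.1102 m³/s

0.110 m³/s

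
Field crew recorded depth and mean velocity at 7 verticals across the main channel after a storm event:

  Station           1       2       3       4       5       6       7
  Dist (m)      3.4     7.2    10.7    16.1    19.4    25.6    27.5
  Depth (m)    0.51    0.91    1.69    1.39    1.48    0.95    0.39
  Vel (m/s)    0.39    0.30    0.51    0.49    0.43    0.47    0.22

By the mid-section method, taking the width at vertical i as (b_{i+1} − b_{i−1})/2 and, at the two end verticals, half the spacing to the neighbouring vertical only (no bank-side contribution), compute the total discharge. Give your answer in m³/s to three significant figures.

w_1 = (7.2 − 3.4)/2 = 1.9 m; q_1 = 0.39 × 0.51 × 1.9 = 0.3779 m³/s
w_2 = (10.7 − 3.4)/2 = 3.65 m; q_2 = 0.30 × 0.91 × 3.65 = 0.9965 m³/s
w_3 = (16.1 − 7.2)/2 = 4.45 m; q_3 = 0.51 × 1.69 × 4.45 = 3.835 m³/s
w_4 = (19.4 − 10.7)/2 = 4.35 m; q_4 = 0.49 × 1.39 × 4.35 = 2.963 m³/s
w_5 = (25.6 − 16.1)/2 = 4.75 m; q_5 = 0.43 × 1.48 × 4.75 = 3.023 m³/s
w_6 = (27.5 − 19.4)/2 = 4.05 m; q_6 = 0.47 × 0.95 × 4.05 = 1.808 m³/s
w_7 = (27.5 − 25.6)/2 = 0.95 m; q_7 = 0.22 × 0.39 × 0.95 = 0.08151 m³/s
Q = Σ qᵢ = 13.09 m³/s

13.1 m³/s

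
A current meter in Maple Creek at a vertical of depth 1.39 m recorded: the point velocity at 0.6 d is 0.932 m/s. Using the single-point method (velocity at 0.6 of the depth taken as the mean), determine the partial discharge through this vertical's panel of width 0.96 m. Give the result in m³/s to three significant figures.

v̄ = v₀.₆ = 0.932 m/s
q = v̄ × d × w = 0.9320 × 1.39 × 0.96 = 1.244 m³/s

1.24 m³/s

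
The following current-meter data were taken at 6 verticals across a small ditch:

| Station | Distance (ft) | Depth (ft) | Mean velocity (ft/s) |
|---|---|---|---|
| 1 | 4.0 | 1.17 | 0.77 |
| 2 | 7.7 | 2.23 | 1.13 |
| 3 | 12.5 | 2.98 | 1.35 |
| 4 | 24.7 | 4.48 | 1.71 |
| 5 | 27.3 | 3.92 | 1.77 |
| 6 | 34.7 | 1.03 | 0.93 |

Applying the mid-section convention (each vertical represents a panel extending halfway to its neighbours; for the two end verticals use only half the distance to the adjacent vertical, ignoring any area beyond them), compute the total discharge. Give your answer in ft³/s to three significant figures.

141 ft³/s

w_1 = (7.7 − 4.0)/2 = 1.85 ft; q_1 = 0.77 × 1.17 × 1.85 = 1.667 ft³/s
w_2 = (12.5 − 4.0)/2 = 4.25 ft; q_2 = 1.13 × 2.23 × 4.25 = 10.71 ft³/s
w_3 = (24.7 − 7.7)/2 = 8.5 ft; q_3 = 1.35 × 2.98 × 8.5 = 34.20 ft³/s
w_4 = (27.3 − 12.5)/2 = 7.4 ft; q_4 = 1.71 × 4.48 × 7.4 = 56.69 ft³/s
w_5 = (34.7 − 24.7)/2 = 5 ft; q_5 = 1.77 × 3.92 × 5 = 34.69 ft³/s
w_6 = (34.7 − 27.3)/2 = 3.7 ft; q_6 = 0.93 × 1.03 × 3.7 = 3.544 ft³/s
Q = Σ qᵢ = 141.5 ft³/s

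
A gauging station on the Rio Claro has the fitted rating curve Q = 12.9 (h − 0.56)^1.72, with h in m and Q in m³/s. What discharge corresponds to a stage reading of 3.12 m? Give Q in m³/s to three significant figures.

65.0 m³/s

Q = 12.9 × (3.12 − 0.56)^1.72 = 12.9 × 2.56^1.72 = 64.98 m³/s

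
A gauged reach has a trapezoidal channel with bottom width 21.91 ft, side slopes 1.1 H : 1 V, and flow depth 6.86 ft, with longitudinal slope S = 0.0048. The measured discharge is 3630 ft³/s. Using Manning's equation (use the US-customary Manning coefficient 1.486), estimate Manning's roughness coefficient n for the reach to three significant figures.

0.0163

A = (b + z·y)·y = (21.91 + 1.1×6.86)×6.86 = 202.1 ft²
P = b + 2y√(1+z²) = 21.91 + 2×6.86×√(1+1.1²) = 42.31 ft
R = A/P = 202.1/42.31 = 4.776 ft
n = (1.486/Q)·A·R^(2/3)·S^(1/2) = (1.486/3630) × 202.1 × 2.836 × 0.06928 = 0.01625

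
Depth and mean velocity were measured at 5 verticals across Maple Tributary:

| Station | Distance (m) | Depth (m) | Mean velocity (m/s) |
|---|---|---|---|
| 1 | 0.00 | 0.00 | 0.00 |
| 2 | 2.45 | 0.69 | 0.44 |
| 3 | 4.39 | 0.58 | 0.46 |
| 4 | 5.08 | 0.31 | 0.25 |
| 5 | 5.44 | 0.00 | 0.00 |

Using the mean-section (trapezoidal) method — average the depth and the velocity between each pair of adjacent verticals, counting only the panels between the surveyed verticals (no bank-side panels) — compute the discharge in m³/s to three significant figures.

0.856 m³/s

Panel 1-2: Δb = 2.45 m, d̄ = (0.00+0.69)/2 = 0.345, v̄ = (0.00+0.44)/2 = 0.22 → q = 2.45×0.345×0.22 = 0.1860 m³/s
Panel 2-3: Δb = 1.94 m, d̄ = (0.69+0.58)/2 = 0.635, v̄ = (0.44+0.46)/2 = 0.45 → q = 1.94×0.635×0.45 = 0.5544 m³/s
Panel 3-4: Δb = 0.69 m, d̄ = (0.58+0.31)/2 = 0.445, v̄ = (0.46+0.25)/2 = 0.355 → q = 0.69×0.445×0.355 = 0.1090 m³/s
Panel 4-5: Δb = 0.36 m, d̄ = (0.31+0.00)/2 = 0.155, v̄ = (0.25+0.00)/2 = 0.125 → q = 0.36×0.155×0.125 = 0.006975 m³/s
Q = Σ q = 0.8563 m³/s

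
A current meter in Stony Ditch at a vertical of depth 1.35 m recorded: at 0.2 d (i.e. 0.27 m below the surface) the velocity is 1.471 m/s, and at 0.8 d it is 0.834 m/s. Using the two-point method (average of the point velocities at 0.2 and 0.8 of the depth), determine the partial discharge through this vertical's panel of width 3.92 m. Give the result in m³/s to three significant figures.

6.10 m³/s

v̄ = (1.471 + 0.834) / 2 = 1.153 m/s
q = v̄ × d × w = 1.153 × 1.35 × 3.92 = 6.099 m³/s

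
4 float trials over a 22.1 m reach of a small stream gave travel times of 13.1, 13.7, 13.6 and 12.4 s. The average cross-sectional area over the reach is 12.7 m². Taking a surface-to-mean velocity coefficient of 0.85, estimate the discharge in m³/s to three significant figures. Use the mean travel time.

18.1 m³/s

t̄ = (13.1 + 13.7 + 13.6 + 12.4) / 4 = 13.2 s
v_surface = L / t̄ = 22.1 / 13.2 = 1.674 m/s
v_mean = 0.85 × 1.674 = 1.423 m/s
Q = A × v_mean = 12.7 × 1.423 = 18.07 m³/s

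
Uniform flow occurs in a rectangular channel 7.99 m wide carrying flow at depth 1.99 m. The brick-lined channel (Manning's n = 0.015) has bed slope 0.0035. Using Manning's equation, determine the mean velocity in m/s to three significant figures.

4.77 m/s

A = b·y = 7.99 × 1.99 = 15.90 m²
P = b + 2y = 7.99 + 2×1.99 = 11.97 m
R = A/P = 15.90/11.97 = 1.328 m
Q = (1/n)·A·R^(2/3)·S^(1/2) = (1/0.015) × 15.90 × 1.328^(2/3) × 0.0035^(1/2) = 75.78 m³/s
V = Q/A = 75.78/15.90 = 4.766 m/s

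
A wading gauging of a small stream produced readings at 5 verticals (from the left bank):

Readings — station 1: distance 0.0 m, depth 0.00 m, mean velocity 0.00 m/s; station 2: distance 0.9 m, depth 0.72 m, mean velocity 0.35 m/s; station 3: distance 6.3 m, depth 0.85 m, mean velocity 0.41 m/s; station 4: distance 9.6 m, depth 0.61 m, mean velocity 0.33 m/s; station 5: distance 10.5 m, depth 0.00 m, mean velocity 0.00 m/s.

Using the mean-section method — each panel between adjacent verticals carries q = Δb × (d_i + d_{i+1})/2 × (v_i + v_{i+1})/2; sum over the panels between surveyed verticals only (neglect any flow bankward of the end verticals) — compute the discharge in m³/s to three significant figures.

Panel 1-2: Δb = 0.9 m, d̄ = (0.00+0.72)/2 = 0.36, v̄ = (0.00+0.35)/2 = 0.175 → q = 0.9×0.36×0.175 = 0.05670 m³/s
Panel 2-3: Δb = 5.4 m, d̄ = (0.72+0.85)/2 = 0.785, v̄ = (0.35+0.41)/2 = 0.38 → q = 5.4×0.785×0.38 = 1.611 m³/s
Panel 3-4: Δb = 3.3 m, d̄ = (0.85+0.61)/2 = 0.73, v̄ = (0.41+0.33)/2 = 0.37 → q = 3.3×0.73×0.37 = 0.8913 m³/s
Panel 4-5: Δb = 0.9 m, d̄ = (0.61+0.00)/2 = 0.305, v̄ = (0.33+0.00)/2 = 0.165 → q = 0.9×0.305×0.165 = 0.04529 m³/s
Q = Σ q = 2.604 m³/s

2.60 m³/s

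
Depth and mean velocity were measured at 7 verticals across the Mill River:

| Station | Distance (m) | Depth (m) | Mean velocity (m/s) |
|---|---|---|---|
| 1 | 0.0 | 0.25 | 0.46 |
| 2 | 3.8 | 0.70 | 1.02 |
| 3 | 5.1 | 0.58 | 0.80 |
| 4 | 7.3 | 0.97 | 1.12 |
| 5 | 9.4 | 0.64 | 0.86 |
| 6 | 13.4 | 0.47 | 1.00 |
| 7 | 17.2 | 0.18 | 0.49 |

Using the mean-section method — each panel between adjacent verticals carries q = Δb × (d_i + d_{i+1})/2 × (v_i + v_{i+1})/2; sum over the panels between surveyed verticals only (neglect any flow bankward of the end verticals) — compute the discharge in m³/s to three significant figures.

8.39 m³/s

Panel 1-2: Δb = 3.8 m, d̄ = (0.25+0.70)/2 = 0.475, v̄ = (0.46+1.02)/2 = 0.74 → q = 3.8×0.475×0.74 = 1.336 m³/s
Panel 2-3: Δb = 1.3 m, d̄ = (0.70+0.58)/2 = 0.64, v̄ = (1.02+0.80)/2 = 0.91 → q = 1.3×0.64×0.91 = 0.7571 m³/s
Panel 3-4: Δb = 2.2 m, d̄ = (0.58+0.97)/2 = 0.775, v̄ = (0.80+1.12)/2 = 0.96 → q = 2.2×0.775×0.96 = 1.637 m³/s
Panel 4-5: Δb = 2.1 m, d̄ = (0.97+0.64)/2 = 0.805, v̄ = (1.12+0.86)/2 = 0.99 → q = 2.1×0.805×0.99 = 1.674 m³/s
Panel 5-6: Δb = 4 m, d̄ = (0.64+0.47)/2 = 0.555, v̄ = (0.86+1.00)/2 = 0.93 → q = 4×0.555×0.93 = 2.065 m³/s
Panel 6-7: Δb = 3.8 m, d̄ = (0.47+0.18)/2 = 0.325, v̄ = (1.00+0.49)/2 = 0.745 → q = 3.8×0.325×0.745 = 0.9201 m³/s
Q = Σ q = 8.388 m³/s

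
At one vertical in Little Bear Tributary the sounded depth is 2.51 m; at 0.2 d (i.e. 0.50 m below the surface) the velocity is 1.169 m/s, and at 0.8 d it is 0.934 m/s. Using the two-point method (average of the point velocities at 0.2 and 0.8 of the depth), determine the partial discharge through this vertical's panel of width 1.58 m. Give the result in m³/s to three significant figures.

v̄ = (1.169 + 0.934) / 2 = 1.052 m/s
q = v̄ × d × w = 1.052 × 2.51 × 1.58 = 4.170 m³/s

4.17 m³/s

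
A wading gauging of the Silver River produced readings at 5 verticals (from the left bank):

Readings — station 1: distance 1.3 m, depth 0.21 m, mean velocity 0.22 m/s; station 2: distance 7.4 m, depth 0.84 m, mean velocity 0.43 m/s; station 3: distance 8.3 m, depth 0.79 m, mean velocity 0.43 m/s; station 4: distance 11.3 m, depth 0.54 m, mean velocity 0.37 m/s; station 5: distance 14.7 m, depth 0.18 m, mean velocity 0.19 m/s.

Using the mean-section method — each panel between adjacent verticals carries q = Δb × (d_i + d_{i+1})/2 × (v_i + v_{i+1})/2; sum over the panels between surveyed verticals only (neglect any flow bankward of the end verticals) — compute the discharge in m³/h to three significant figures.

Panel 1-2: Δb = 6.1 m, d̄ = (0.21+0.84)/2 = 0.525, v̄ = (0.22+0.43)/2 = 0.325 → q = 6.1×0.525×0.325 = 1.041 m³/s
Panel 2-3: Δb = 0.9 m, d̄ = (0.84+0.79)/2 = 0.815, v̄ = (0.43+0.43)/2 = 0.43 → q = 0.9×0.815×0.43 = 0.3154 m³/s
Panel 3-4: Δb = 3 m, d̄ = (0.79+0.54)/2 = 0.665, v̄ = (0.43+0.37)/2 = 0.4 → q = 3×0.665×0.4 = 0.7980 m³/s
Panel 4-5: Δb = 3.4 m, d̄ = (0.54+0.18)/2 = 0.36, v̄ = (0.37+0.19)/2 = 0.28 → q = 3.4×0.36×0.28 = 0.3427 m³/s
Q = Σ q = 2.497 m³/s
= 2.497 × 3600 = 8989 m³/h

8990 m³/h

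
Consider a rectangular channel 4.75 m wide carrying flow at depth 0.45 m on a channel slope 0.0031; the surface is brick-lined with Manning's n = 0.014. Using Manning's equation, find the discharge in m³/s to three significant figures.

A = b·y = 4.75 × 0.45 = 2.138 m²
P = b + 2y = 4.75 + 2×0.45 = 5.650 m
R = A/P = 2.138/5.650 = 0.3783 m
Q = (1/n)·A·R^(2/3)·S^(1/2) = (1/0.014) × 2.138 × 0.3783^(2/3) × 0.0031^(1/2) = 4.447 m³/s

4.45 m³/s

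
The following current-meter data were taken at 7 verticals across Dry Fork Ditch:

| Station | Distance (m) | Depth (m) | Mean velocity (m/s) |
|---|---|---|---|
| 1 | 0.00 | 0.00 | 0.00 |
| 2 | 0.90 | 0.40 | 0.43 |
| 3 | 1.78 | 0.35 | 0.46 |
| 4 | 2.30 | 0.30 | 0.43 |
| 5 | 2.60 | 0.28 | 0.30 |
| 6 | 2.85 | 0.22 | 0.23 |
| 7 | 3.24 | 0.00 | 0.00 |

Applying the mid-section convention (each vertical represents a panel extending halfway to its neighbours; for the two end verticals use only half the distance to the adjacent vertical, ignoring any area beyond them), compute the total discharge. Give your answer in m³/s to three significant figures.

0.358 m³/s

w_2 = (1.78 − 0.00)/2 = 0.89 m; q_2 = 0.43 × 0.40 × 0.89 = 0.1531 m³/s
w_3 = (2.30 − 0.90)/2 = 0.7 m; q_3 = 0.46 × 0.35 × 0.7 = 0.1127 m³/s
w_4 = (2.60 − 1.78)/2 = 0.41 m; q_4 = 0.43 × 0.30 × 0.41 = 0.05289 m³/s
w_5 = (2.85 − 2.30)/2 = 0.275 m; q_5 = 0.30 × 0.28 × 0.275 = 0.02310 m³/s
w_6 = (3.24 − 2.60)/2 = 0.32 m; q_6 = 0.23 × 0.22 × 0.32 = 0.01619 m³/s
Stations 1, 7 contribute zero (depth or velocity is 0).
Q = Σ qᵢ = 0.3580 m³/s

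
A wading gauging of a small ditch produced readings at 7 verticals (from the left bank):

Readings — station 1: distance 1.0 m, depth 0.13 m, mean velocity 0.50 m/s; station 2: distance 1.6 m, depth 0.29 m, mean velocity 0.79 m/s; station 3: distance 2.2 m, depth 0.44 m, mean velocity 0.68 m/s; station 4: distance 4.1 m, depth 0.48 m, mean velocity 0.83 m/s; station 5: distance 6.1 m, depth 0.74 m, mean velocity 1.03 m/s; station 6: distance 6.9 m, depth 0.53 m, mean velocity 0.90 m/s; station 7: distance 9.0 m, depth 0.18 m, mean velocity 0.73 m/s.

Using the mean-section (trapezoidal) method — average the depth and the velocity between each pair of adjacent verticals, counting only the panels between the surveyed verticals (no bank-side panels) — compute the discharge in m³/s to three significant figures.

Panel 1-2: Δb = 0.6 m, d̄ = (0.13+0.29)/2 = 0.21, v̄ = (0.50+0.79)/2 = 0.645 → q = 0.6×0.21×0.645 = 0.08127 m³/s
Panel 2-3: Δb = 0.6 m, d̄ = (0.29+0.44)/2 = 0.365, v̄ = (0.79+0.68)/2 = 0.735 → q = 0.6×0.365×0.735 = 0.1610 m³/s
Panel 3-4: Δb = 1.9 m, d̄ = (0.44+0.48)/2 = 0.46, v̄ = (0.68+0.83)/2 = 0.755 → q = 1.9×0.46×0.755 = 0.6599 m³/s
Panel 4-5: Δb = 2 m, d̄ = (0.48+0.74)/2 = 0.61, v̄ = (0.83+1.03)/2 = 0.93 → q = 2×0.61×0.93 = 1.135 m³/s
Panel 5-6: Δb = 0.8 m, d̄ = (0.74+0.53)/2 = 0.635, v̄ = (1.03+0.90)/2 = 0.965 → q = 0.8×0.635×0.965 = 0.4902 m³/s
Panel 6-7: Δb = 2.1 m, d̄ = (0.53+0.18)/2 = 0.355, v̄ = (0.90+0.73)/2 = 0.815 → q = 2.1×0.355×0.815 = 0.6076 m³/s
Q = Σ q = 3.135 m³/s

3.13 m³/s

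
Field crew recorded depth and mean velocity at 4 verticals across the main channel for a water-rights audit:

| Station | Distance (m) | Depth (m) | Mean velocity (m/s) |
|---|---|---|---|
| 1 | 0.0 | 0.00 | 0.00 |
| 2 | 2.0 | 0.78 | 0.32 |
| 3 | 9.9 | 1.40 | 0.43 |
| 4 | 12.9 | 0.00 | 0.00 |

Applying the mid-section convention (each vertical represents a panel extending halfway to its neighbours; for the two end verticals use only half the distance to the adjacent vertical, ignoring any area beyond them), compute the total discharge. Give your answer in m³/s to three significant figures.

4.52 m³/s

w_2 = (9.9 − 0.0)/2 = 4.95 m; q_2 = 0.32 × 0.78 × 4.95 = 1.236 m³/s
w_3 = (12.9 − 2.0)/2 = 5.45 m; q_3 = 0.43 × 1.40 × 5.45 = 3.281 m³/s
Stations 1, 4 contribute zero (depth or velocity is 0).
Q = Σ qᵢ = 4.516 m³/s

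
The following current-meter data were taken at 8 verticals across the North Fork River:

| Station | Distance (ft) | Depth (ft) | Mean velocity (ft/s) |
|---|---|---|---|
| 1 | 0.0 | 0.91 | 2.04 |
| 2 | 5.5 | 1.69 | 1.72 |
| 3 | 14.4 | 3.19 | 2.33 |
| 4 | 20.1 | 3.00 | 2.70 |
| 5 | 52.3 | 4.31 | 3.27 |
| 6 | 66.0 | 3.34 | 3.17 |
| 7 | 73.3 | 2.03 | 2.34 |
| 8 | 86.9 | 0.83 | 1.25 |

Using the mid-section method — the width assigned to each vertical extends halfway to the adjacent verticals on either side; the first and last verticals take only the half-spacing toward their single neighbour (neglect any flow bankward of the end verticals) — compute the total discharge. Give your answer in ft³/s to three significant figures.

725 ft³/s

w_1 = (5.5 − 0.0)/2 = 2.75 ft; q_1 = 2.04 × 0.91 × 2.75 = 5.105 ft³/s
w_2 = (14.4 − 0.0)/2 = 7.2 ft; q_2 = 1.72 × 1.69 × 7.2 = 20.93 ft³/s
w_3 = (20.1 − 5.5)/2 = 7.3 ft; q_3 = 2.33 × 3.19 × 7.3 = 54.26 ft³/s
w_4 = (52.3 − 14.4)/2 = 18.95 ft; q_4 = 2.70 × 3.00 × 18.95 = 153.5 ft³/s
w_5 = (66.0 − 20.1)/2 = 22.95 ft; q_5 = 3.27 × 4.31 × 22.95 = 323.5 ft³/s
w_6 = (73.3 − 52.3)/2 = 10.5 ft; q_6 = 3.17 × 3.34 × 10.5 = 111.2 ft³/s
w_7 = (86.9 − 66.0)/2 = 10.45 ft; q_7 = 2.34 × 2.03 × 10.45 = 49.64 ft³/s
w_8 = (86.9 − 73.3)/2 = 6.8 ft; q_8 = 1.25 × 0.83 × 6.8 = 7.055 ft³/s
Q = Σ qᵢ = 725.1 ft³/s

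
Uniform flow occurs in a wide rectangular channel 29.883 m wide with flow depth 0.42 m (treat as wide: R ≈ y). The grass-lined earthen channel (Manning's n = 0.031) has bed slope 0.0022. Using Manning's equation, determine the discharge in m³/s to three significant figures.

A = b·y = 29.883 × 0.42 = 12.55 m²
Wide channel: R ≈ y = 0.42 m
Q = (1/n)·A·R^(2/3)·S^(1/2) = (1/0.031) × 12.55 × 0.4200^(2/3) × 0.0022^(1/2) = 10.65 m³/s

10.7 m³/s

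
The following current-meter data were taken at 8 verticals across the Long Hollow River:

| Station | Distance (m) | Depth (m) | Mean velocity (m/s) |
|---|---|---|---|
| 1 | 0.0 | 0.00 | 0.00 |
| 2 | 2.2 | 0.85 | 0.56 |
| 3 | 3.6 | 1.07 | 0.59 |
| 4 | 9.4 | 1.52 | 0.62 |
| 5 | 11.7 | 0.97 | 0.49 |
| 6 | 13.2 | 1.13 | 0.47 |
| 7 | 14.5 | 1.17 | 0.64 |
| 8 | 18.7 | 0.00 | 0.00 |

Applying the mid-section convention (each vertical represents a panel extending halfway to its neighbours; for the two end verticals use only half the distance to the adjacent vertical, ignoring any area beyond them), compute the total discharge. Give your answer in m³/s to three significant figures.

w_2 = (3.6 − 0.0)/2 = 1.8 m; q_2 = 0.56 × 0.85 × 1.8 = 0.8568 m³/s
w_3 = (9.4 − 2.2)/2 = 3.6 m; q_3 = 0.59 × 1.07 × 3.6 = 2.273 m³/s
w_4 = (11.7 − 3.6)/2 = 4.05 m; q_4 = 0.62 × 1.52 × 4.05 = 3.817 m³/s
w_5 = (13.2 − 9.4)/2 = 1.9 m; q_5 = 0.49 × 0.97 × 1.9 = 0.9031 m³/s
w_6 = (14.5 − 11.7)/2 = 1.4 m; q_6 = 0.47 × 1.13 × 1.4 = 0.7435 m³/s
w_7 = (18.7 − 13.2)/2 = 2.75 m; q_7 = 0.64 × 1.17 × 2.75 = 2.059 m³/s
Stations 1, 8 contribute zero (depth or velocity is 0).
Q = Σ qᵢ = 10.65 m³/s

10.7 m³/s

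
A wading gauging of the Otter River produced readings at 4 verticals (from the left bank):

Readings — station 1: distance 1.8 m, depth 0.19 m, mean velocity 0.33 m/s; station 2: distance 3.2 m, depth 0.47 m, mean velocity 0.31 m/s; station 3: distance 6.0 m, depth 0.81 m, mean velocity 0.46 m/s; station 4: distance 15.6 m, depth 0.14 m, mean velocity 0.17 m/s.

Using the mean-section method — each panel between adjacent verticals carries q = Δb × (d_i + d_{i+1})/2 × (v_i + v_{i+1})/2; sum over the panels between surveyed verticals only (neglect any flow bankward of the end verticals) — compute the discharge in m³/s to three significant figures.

Panel 1-2: Δb = 1.4 m, d̄ = (0.19+0.47)/2 = 0.33, v̄ = (0.33+0.31)/2 = 0.32 → q = 1.4×0.33×0.32 = 0.1478 m³/s
Panel 2-3: Δb = 2.8 m, d̄ = (0.47+0.81)/2 = 0.64, v̄ = (0.31+0.46)/2 = 0.385 → q = 2.8×0.64×0.385 = 0.6899 m³/s
Panel 3-4: Δb = 9.6 m, d̄ = (0.81+0.14)/2 = 0.475, v̄ = (0.46+0.17)/2 = 0.315 → q = 9.6×0.475×0.315 = 1.436 m³/s
Q = Σ q = 2.274 m³/s

2.27 m³/s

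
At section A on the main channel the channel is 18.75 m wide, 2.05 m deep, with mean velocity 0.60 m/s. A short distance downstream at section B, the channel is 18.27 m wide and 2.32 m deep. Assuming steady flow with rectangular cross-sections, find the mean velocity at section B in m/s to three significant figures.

0.544 m/s

Q = A₁V₁ = (18.75×2.05) × 0.60 = 23.06 m³/s
A₂ = 18.27 × 2.32 = 42.39 m²
V₂ = Q/A₂ = 23.06/42.39 = 0.5441 m/s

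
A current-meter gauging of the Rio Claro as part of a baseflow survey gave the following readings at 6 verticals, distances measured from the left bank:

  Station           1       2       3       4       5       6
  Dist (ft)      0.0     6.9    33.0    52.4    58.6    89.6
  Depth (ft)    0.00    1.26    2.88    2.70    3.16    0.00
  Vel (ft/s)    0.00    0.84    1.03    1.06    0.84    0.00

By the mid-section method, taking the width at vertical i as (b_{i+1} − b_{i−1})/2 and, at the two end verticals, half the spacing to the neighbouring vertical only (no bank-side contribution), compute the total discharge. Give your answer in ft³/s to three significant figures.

171 ft³/s

w_2 = (33.0 − 0.0)/2 = 16.5 ft; q_2 = 0.84 × 1.26 × 16.5 = 17.46 ft³/s
w_3 = (52.4 − 6.9)/2 = 22.75 ft; q_3 = 1.03 × 2.88 × 22.75 = 67.49 ft³/s
w_4 = (58.6 − 33.0)/2 = 12.8 ft; q_4 = 1.06 × 2.70 × 12.8 = 36.63 ft³/s
w_5 = (89.6 − 52.4)/2 = 18.6 ft; q_5 = 0.84 × 3.16 × 18.6 = 49.37 ft³/s
Stations 1, 6 contribute zero (depth or velocity is 0).
Q = Σ qᵢ = 171.0 ft³/s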